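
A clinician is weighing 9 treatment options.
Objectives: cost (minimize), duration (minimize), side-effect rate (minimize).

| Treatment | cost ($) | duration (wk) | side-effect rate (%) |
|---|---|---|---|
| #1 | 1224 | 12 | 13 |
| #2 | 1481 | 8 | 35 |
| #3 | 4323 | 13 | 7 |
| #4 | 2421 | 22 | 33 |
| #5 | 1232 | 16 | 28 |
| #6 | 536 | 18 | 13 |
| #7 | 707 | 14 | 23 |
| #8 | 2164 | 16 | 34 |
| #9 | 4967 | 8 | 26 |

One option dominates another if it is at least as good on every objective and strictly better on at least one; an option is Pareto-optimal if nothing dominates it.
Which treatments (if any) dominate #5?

#1, #7

#1: cost 1224≤1232, duration 12≤16, side-effect rate 13≤28 — dominates #5.
#7: cost 707≤1232, duration 14≤16, side-effect rate 23≤28 — dominates #5.
Others (#2, #3, #4, #6, #8, #9) are each worse than #5 on at least one objective.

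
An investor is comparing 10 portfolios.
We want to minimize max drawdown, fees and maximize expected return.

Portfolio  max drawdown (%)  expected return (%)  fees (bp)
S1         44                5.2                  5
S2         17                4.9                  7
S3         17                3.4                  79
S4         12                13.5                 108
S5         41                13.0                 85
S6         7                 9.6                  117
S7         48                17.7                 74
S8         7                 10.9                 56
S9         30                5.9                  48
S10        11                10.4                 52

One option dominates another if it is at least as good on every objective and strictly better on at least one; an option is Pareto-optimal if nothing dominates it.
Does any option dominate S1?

S2: worse on expected return (4.9 vs 5.2).
S3: worse on expected return (3.4 vs 5.2).
S4: worse on fees (108 vs 5).
S5: worse on fees (85 vs 5).
S6: worse on fees (117 vs 5).
S7: worse on max drawdown (48 vs 44).
S8: worse on fees (56 vs 5).
S9: worse on fees (48 vs 5).
S10: worse on fees (52 vs 5).
No option is at least as good as S1 on every objective and strictly better on one.

No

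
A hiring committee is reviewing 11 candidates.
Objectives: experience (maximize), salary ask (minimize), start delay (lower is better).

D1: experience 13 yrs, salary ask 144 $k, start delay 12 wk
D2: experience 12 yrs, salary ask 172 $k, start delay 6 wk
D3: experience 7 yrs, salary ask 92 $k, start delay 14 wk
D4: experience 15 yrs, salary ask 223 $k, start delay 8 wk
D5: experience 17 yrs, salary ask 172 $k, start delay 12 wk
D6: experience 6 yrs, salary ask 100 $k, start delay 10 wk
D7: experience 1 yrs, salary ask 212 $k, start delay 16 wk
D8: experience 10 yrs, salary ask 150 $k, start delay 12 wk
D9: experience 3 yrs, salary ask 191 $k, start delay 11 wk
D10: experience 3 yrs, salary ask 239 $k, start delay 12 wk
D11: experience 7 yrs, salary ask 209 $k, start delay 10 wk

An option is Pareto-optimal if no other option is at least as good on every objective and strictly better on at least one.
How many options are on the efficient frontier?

6

D1: not dominated.
D2: not dominated (best start delay).
D3: not dominated (best salary ask).
D4: not dominated.
D5: not dominated (best experience).
D6: not dominated.
D7: dominated by D1 (experience 13≥1, salary ask 144≤212, start delay 12≤16).
D8: dominated by D1 (experience 13≥10, salary ask 144≤150, start delay 12≤12).
D9: dominated by D2 (experience 12≥3, salary ask 172≤191, start delay 6≤11).
D10: dominated by D1 (experience 13≥3, salary ask 144≤239, start delay 12≤12).
D11: dominated by D2 (experience 12≥7, salary ask 172≤209, start delay 6≤10).
Pareto-optimal: D1, D2, D3, D4, D5, D6 → 6.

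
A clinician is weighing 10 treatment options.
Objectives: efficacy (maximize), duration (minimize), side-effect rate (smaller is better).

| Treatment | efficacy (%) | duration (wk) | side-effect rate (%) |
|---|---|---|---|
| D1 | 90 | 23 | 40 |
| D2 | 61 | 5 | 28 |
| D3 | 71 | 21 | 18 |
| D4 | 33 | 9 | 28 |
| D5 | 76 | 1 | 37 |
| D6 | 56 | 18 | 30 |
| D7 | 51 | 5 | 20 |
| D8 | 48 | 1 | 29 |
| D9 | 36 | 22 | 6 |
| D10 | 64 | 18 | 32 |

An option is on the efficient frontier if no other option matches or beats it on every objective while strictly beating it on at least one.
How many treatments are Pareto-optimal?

D1: not dominated (best efficacy).
D2: not dominated.
D3: not dominated.
D4: dominated by D2 (efficacy 61≥33, duration 5≤9, side-effect rate 28≤28).
D5: not dominated.
D6: dominated by D2 (efficacy 61≥56, duration 5≤18, side-effect rate 28≤30).
D7: not dominated.
D8: not dominated.
D9: not dominated (best side-effect rate).
D10: not dominated.
Pareto-optimal: D1, D2, D3, D5, D7, D8, D9, D10 → 8.

8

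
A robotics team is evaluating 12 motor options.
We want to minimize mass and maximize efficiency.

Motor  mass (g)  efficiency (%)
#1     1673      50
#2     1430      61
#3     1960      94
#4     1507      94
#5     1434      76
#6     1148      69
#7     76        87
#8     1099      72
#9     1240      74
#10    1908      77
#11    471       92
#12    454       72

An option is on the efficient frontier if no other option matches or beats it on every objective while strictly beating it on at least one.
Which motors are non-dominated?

#1: dominated by #2 (mass 1430≤1673, efficiency 61≥50).
#2: dominated by #6 (mass 1148≤1430, efficiency 69≥61).
#3: dominated by #4 (mass 1507≤1960, efficiency 94≥94).
#4: not dominated.
#5: dominated by #7 (mass 76≤1434, efficiency 87≥76).
#6: dominated by #7 (mass 76≤1148, efficiency 87≥69).
#7: not dominated (best mass).
#8: dominated by #7 (mass 76≤1099, efficiency 87≥72).
#9: dominated by #7 (mass 76≤1240, efficiency 87≥74).
#10: dominated by #4 (mass 1507≤1908, efficiency 94≥77).
#11: not dominated.
#12: dominated by #7 (mass 76≤454, efficiency 87≥72).

#4, #7, #11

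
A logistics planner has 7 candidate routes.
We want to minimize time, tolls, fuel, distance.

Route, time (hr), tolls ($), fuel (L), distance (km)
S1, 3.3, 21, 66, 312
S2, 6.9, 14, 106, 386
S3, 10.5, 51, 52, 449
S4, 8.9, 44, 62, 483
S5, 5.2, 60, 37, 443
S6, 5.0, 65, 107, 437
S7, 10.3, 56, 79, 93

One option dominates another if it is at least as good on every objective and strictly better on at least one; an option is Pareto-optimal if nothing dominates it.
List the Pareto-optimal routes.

S1: not dominated (best time).
S2: not dominated (best tolls).
S3: not dominated.
S4: not dominated.
S5: not dominated (best fuel).
S6: dominated by S1 (time 3.3≤5.0, tolls 21≤65, fuel 66≤107, distance 312≤437).
S7: not dominated (best distance).

S1, S2, S3, S4, S5, S7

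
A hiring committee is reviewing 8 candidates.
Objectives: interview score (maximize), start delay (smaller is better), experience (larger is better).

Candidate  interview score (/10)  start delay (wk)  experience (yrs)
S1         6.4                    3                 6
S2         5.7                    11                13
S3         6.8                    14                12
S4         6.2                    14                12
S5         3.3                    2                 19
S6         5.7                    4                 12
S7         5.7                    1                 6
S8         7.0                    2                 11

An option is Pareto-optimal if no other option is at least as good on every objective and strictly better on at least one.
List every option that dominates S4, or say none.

S3

S3: interview score 6.8≥6.2, start delay 14≤14, experience 12≥12 — dominates S4.
Others (S1, S2, S5, S6, S7, S8) are each worse than S4 on at least one objective.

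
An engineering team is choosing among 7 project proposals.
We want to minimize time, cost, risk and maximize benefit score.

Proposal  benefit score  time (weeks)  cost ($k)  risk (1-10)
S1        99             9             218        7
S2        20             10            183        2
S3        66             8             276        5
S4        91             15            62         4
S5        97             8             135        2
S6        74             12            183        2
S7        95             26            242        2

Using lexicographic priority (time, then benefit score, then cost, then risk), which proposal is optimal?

S5

First minimize time: best is 8, kept {S3, S5}.
Then maximize benefit score: best is 97, kept {S5}.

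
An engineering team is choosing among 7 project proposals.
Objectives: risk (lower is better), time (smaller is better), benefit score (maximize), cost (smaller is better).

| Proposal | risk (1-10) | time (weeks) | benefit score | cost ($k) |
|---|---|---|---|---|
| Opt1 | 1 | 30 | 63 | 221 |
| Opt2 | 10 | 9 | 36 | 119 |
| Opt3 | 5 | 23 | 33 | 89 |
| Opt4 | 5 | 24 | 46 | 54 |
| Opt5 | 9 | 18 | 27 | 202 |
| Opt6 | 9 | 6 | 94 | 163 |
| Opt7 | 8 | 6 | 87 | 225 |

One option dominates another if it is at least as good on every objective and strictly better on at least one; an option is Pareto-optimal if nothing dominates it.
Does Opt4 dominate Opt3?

No

Opt4 vs Opt3: Opt4 is worse on time (24 vs 23), so it does not dominate Opt3.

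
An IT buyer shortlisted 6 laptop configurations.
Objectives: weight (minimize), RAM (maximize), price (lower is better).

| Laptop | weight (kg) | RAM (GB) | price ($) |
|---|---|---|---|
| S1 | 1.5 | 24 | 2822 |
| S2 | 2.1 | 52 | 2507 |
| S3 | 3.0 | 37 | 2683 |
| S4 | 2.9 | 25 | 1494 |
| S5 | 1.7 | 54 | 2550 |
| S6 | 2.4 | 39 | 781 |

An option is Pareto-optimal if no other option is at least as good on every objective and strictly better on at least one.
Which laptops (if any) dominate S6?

none

S1: worse on RAM (24 vs 39).
S2: worse on price (2507 vs 781).
S3: worse on weight (3.0 vs 2.4).
S4: worse on weight (2.9 vs 2.4).
S5: worse on price (2550 vs 781).
No option dominates S6.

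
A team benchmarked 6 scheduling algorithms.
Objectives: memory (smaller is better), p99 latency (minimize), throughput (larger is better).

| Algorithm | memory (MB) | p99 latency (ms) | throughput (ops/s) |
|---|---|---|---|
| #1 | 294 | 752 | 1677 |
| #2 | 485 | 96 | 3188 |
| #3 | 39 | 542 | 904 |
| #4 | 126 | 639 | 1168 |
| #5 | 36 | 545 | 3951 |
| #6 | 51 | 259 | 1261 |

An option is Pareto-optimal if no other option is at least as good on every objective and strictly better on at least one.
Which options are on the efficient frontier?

#2, #3, #5, #6

#1: dominated by #5 (memory 36≤294, p99 latency 545≤752, throughput 3951≥1677).
#2: not dominated (best p99 latency).
#3: not dominated.
#4: dominated by #5 (memory 36≤126, p99 latency 545≤639, throughput 3951≥1168).
#5: not dominated (best memory).
#6: not dominated.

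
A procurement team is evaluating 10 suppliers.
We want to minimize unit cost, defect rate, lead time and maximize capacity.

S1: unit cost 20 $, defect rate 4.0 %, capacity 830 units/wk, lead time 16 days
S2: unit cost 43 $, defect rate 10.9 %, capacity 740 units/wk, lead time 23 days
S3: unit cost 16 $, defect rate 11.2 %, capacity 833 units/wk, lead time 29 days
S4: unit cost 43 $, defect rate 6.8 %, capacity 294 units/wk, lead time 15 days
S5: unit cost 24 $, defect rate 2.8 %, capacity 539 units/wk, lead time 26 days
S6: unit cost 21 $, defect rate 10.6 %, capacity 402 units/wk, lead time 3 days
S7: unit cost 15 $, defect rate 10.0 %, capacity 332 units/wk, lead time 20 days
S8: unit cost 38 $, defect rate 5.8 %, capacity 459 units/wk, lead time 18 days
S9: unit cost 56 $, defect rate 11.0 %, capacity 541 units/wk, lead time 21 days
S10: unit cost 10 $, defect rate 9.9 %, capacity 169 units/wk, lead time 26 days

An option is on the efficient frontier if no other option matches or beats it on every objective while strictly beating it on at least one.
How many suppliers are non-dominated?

7

S1: not dominated.
S2: dominated by S1 (unit cost 20≤43, defect rate 4.0≤10.9, capacity 830≥740, lead time 16≤23).
S3: not dominated (best capacity).
S4: not dominated.
S5: not dominated (best defect rate).
S6: not dominated (best lead time).
S7: not dominated.
S8: dominated by S1 (unit cost 20≤38, defect rate 4.0≤5.8, capacity 830≥459, lead time 16≤18).
S9: dominated by S1 (unit cost 20≤56, defect rate 4.0≤11.0, capacity 830≥541, lead time 16≤21).
S10: not dominated (best unit cost).
Pareto-optimal: S1, S3, S4, S5, S6, S7, S10 → 7.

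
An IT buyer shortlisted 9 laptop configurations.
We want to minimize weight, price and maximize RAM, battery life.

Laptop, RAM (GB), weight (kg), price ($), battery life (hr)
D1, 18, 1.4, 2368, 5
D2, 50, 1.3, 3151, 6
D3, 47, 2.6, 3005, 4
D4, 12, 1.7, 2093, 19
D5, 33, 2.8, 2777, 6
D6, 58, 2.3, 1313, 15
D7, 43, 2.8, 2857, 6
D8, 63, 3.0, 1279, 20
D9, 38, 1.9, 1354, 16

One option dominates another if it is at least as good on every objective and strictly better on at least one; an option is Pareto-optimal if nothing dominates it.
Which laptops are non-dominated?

D1, D2, D4, D6, D8, D9

D1: not dominated.
D2: not dominated (best weight).
D3: dominated by D6 (RAM 58≥47, weight 2.3≤2.6, price 1313≤3005, battery life 15≥4).
D4: not dominated.
D5: dominated by D6 (RAM 58≥33, weight 2.3≤2.8, price 1313≤2777, battery life 15≥6).
D6: not dominated.
D7: dominated by D6 (RAM 58≥43, weight 2.3≤2.8, price 1313≤2857, battery life 15≥6).
D8: not dominated (best RAM).
D9: not dominated.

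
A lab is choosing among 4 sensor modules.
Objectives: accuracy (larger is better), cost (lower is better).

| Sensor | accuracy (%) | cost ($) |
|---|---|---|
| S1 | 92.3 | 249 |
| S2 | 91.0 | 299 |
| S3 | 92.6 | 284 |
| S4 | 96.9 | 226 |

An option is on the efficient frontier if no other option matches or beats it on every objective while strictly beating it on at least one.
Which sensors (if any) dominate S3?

S4

S4: accuracy 96.9≥92.6, cost 226≤284 — dominates S3.
Others (S1, S2) are each worse than S3 on at least one objective.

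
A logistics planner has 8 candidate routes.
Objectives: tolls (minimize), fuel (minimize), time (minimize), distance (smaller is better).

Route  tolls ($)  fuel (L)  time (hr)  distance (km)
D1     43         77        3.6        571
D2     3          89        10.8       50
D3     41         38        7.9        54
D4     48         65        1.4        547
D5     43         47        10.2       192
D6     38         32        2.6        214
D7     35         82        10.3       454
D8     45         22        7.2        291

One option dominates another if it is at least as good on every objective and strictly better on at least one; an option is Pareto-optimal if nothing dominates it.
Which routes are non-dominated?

D2, D3, D4, D6, D7, D8

D1: dominated by D6 (tolls 38≤43, fuel 32≤77, time 2.6≤3.6, distance 214≤571).
D2: not dominated (best tolls).
D3: not dominated.
D4: not dominated (best time).
D5: dominated by D3 (tolls 41≤43, fuel 38≤47, time 7.9≤10.2, distance 54≤192).
D6: not dominated.
D7: not dominated.
D8: not dominated (best fuel).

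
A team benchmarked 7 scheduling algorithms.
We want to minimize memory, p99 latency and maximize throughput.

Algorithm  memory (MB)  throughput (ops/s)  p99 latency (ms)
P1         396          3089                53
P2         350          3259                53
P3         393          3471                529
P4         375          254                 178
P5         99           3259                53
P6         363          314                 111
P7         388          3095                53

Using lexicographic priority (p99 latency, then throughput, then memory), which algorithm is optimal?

P5

First minimize p99 latency: best is 53, kept {P1, P2, P5, P7}.
Then maximize throughput: best is 3259, kept {P2, P5}.
Then minimize memory: best is 99, kept {P5}.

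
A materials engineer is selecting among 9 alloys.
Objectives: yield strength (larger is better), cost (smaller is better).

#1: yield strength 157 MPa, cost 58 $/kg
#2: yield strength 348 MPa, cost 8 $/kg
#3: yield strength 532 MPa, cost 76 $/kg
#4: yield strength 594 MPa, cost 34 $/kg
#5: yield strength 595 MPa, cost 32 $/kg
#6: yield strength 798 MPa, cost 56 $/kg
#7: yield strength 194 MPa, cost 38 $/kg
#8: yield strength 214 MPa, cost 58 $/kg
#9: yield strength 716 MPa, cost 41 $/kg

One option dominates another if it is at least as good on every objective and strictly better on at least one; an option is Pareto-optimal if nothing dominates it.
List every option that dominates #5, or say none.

#1: worse on yield strength (157 vs 595).
#2: worse on yield strength (348 vs 595).
#3: worse on yield strength (532 vs 595).
#4: worse on yield strength (594 vs 595).
#6: worse on cost (56 vs 32).
#7: worse on yield strength (194 vs 595).
#8: worse on yield strength (214 vs 595).
#9: worse on cost (41 vs 32).
No option dominates #5.

none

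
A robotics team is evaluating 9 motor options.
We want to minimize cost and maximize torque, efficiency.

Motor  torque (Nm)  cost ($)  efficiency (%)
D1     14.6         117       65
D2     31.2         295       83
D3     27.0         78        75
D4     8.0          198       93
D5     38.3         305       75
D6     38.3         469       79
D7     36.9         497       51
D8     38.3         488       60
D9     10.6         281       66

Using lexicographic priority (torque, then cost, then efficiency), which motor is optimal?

First maximize torque: best is 38.3, kept {D5, D6, D8}.
Then minimize cost: best is 305, kept {D5}.

D5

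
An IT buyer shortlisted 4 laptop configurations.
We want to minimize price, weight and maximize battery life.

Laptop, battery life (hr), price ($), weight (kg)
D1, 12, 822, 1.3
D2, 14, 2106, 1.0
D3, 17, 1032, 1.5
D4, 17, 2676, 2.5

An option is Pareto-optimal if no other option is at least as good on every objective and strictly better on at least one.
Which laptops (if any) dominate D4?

D3: battery life 17≥17, price 1032≤2676, weight 1.5≤2.5 — dominates D4.
Others (D1, D2) are each worse than D4 on at least one objective.

D3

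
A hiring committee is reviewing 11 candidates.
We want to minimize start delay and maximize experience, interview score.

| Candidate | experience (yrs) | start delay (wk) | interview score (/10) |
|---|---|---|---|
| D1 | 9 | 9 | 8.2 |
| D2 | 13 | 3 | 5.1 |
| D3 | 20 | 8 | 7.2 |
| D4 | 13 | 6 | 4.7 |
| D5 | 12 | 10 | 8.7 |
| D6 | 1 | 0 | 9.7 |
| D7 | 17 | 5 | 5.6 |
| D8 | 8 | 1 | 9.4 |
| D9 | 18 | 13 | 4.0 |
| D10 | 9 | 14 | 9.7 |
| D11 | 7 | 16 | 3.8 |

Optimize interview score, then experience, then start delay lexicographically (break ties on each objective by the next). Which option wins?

D10

First maximize interview score: best is 9.7, kept {D6, D10}.
Then maximize experience: best is 9, kept {D10}.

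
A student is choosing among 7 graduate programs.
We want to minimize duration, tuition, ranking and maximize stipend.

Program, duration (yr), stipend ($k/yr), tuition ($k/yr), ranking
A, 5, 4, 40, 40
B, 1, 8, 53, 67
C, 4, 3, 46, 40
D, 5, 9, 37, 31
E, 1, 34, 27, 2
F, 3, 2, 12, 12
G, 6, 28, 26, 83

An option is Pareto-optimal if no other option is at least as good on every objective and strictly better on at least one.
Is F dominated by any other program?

A: worse on duration (5 vs 3).
B: worse on tuition (53 vs 12).
C: worse on duration (4 vs 3).
D: worse on duration (5 vs 3).
E: worse on tuition (27 vs 12).
G: worse on duration (6 vs 3).
No option is at least as good as F on every objective and strictly better on one.

No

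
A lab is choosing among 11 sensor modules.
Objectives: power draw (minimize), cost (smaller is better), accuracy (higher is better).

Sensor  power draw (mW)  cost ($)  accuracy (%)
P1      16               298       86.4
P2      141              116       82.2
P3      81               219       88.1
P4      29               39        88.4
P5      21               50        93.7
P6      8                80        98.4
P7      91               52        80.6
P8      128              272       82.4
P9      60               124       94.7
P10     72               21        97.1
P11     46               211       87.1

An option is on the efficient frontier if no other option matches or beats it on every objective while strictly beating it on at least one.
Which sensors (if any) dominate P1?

P6

P6: power draw 8≤16, cost 80≤298, accuracy 98.4≥86.4 — dominates P1.
Others (P2, P3, P4, P5, P7, P8, P9, P10, P11) are each worse than P1 on at least one objective.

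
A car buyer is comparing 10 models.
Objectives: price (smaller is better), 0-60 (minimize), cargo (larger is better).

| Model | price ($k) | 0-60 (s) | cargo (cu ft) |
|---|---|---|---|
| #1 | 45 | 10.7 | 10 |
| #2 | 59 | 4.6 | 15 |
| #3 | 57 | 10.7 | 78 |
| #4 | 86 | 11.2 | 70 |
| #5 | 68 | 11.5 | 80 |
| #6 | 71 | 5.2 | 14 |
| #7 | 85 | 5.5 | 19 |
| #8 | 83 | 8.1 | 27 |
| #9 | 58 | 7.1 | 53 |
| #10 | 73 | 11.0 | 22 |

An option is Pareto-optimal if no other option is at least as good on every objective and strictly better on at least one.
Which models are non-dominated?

#1, #2, #3, #5, #7, #9

#1: not dominated (best price).
#2: not dominated (best 0-60).
#3: not dominated.
#4: dominated by #3 (price 57≤86, 0-60 10.7≤11.2, cargo 78≥70).
#5: not dominated (best cargo).
#6: dominated by #2 (price 59≤71, 0-60 4.6≤5.2, cargo 15≥14).
#7: not dominated.
#8: dominated by #9 (price 58≤83, 0-60 7.1≤8.1, cargo 53≥27).
#9: not dominated.
#10: dominated by #3 (price 57≤73, 0-60 10.7≤11.0, cargo 78≥22).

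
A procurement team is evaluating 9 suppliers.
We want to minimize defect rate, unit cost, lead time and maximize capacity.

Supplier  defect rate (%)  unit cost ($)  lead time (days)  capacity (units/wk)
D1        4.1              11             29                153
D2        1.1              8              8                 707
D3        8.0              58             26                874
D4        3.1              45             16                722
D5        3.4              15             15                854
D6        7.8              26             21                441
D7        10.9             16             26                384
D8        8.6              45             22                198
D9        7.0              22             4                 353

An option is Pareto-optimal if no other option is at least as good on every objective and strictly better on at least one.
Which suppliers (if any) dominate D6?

D2, D5

D2: defect rate 1.1≤7.8, unit cost 8≤26, lead time 8≤21, capacity 707≥441 — dominates D6.
D5: defect rate 3.4≤7.8, unit cost 15≤26, lead time 15≤21, capacity 854≥441 — dominates D6.
Others (D1, D3, D4, D7, D8, D9) are each worse than D6 on at least one objective.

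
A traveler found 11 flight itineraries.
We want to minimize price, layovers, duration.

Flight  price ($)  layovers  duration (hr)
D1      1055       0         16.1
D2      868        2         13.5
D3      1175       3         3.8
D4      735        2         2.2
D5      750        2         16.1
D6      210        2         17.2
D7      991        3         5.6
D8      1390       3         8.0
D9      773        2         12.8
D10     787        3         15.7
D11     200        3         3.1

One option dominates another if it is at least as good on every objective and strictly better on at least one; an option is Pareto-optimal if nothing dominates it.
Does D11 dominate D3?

D11 vs D3: price 200≤1175, layovers 3≤3, duration 3.1≤3.8 — D11 is at least as good on every objective with at least one strict improvement.

Yes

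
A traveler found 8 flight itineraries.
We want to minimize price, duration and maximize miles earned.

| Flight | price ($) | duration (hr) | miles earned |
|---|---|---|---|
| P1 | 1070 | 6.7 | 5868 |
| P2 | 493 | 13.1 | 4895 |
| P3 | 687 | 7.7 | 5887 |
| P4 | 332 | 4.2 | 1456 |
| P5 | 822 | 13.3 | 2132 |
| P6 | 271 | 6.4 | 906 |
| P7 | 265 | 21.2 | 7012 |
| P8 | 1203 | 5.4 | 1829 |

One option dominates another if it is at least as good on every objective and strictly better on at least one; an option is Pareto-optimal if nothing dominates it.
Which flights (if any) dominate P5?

P2: price 493≤822, duration 13.1≤13.3, miles earned 4895≥2132 — dominates P5.
P3: price 687≤822, duration 7.7≤13.3, miles earned 5887≥2132 — dominates P5.
Others (P1, P4, P6, P7, P8) are each worse than P5 on at least one objective.

P2, P3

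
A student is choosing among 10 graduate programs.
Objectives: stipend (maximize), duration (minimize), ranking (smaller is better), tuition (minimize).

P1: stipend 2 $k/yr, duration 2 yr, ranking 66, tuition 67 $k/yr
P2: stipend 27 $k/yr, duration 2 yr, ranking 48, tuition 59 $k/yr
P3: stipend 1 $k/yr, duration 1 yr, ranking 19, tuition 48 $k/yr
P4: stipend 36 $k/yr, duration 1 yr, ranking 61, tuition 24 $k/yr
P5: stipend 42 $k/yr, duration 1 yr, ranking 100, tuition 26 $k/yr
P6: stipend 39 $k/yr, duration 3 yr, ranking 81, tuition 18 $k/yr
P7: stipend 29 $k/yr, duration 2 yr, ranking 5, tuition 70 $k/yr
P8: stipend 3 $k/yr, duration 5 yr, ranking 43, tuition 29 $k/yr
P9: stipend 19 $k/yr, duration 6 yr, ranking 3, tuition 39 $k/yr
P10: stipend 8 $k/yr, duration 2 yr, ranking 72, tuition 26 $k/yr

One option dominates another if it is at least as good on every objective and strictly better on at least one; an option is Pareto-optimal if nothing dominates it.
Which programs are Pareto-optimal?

P1: dominated by P2 (stipend 27≥2, duration 2≤2, ranking 48≤66, tuition 59≤67).
P2: not dominated.
P3: not dominated.
P4: not dominated.
P5: not dominated (best stipend).
P6: not dominated (best tuition).
P7: not dominated.
P8: not dominated.
P9: not dominated (best ranking).
P10: dominated by P4 (stipend 36≥8, duration 1≤2, ranking 61≤72, tuition 24≤26).

P2, P3, P4, P5, P6, P7, P8, P9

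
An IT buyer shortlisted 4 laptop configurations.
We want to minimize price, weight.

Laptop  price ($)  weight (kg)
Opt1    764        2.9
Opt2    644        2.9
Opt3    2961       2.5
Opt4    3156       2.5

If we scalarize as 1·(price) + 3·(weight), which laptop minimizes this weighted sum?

Opt1: 1·764 + 3·2.9 = 772.7
Opt2: 1·644 + 3·2.9 = 652.7
Opt3: 1·2961 + 3·2.5 = 2968.5
Opt4: 1·3156 + 3·2.5 = 3163.5
Lowest: Opt2 at 652.7.

Opt2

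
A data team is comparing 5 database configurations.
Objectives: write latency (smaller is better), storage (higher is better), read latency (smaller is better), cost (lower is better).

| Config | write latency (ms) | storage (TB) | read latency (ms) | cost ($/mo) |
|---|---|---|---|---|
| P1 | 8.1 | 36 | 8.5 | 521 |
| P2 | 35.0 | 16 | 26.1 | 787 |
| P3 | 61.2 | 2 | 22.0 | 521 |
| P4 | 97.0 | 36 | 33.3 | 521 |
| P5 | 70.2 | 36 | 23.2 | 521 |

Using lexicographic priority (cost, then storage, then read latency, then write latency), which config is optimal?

First minimize cost: best is 521, kept {P1, P3, P4, P5}.
Then maximize storage: best is 36, kept {P1, P4, P5}.
Then minimize read latency: best is 8.5, kept {P1}.

P1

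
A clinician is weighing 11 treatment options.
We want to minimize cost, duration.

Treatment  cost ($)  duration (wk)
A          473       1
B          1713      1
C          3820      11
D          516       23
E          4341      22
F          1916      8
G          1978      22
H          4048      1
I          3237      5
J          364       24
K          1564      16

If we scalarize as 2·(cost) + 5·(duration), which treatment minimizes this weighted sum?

A: 2·473 + 5·1 = 951
B: 2·1713 + 5·1 = 3431
C: 2·3820 + 5·11 = 7695
D: 2·516 + 5·23 = 1147
E: 2·4341 + 5·22 = 8792
F: 2·1916 + 5·8 = 3872
G: 2·1978 + 5·22 = 4066
H: 2·4048 + 5·1 = 8101
I: 2·3237 + 5·5 = 6499
J: 2·364 + 5·24 = 848
K: 2·1564 + 5·16 = 3208
Lowest: J at 848.

J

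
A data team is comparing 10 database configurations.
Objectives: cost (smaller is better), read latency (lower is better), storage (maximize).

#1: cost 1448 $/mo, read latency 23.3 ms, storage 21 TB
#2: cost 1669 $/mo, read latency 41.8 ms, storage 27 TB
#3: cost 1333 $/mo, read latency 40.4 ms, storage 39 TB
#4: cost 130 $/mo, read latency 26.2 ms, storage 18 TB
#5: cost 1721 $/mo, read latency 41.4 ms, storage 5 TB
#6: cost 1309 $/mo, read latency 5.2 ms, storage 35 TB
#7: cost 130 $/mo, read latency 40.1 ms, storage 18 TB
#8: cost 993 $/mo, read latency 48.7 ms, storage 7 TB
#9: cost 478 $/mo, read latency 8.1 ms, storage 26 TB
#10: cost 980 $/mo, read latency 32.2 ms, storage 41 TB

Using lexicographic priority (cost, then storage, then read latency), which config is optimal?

First minimize cost: best is 130, kept {#4, #7}.
Then maximize storage: best is 18, kept {#4, #7}.
Then minimize read latency: best is 26.2, kept {#4}.

#4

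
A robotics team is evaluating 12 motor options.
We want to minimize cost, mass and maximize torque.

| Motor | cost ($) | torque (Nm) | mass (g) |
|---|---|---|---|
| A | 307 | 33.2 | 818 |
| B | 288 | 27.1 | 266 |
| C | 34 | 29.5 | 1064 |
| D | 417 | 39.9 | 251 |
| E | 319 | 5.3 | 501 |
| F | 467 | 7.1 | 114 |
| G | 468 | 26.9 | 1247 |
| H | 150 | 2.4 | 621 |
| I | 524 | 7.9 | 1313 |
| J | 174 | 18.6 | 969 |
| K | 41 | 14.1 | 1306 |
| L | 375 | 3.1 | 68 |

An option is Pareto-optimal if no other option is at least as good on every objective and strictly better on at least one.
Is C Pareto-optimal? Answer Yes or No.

A: worse on cost (307 vs 34).
B: worse on cost (288 vs 34).
D: worse on cost (417 vs 34).
E: worse on cost (319 vs 34).
F: worse on cost (467 vs 34).
G: worse on cost (468 vs 34).
H: worse on cost (150 vs 34).
I: worse on cost (524 vs 34).
J: worse on cost (174 vs 34).
K: worse on cost (41 vs 34).
L: worse on cost (375 vs 34).
No option is at least as good as C on every objective and strictly better on one.

Yes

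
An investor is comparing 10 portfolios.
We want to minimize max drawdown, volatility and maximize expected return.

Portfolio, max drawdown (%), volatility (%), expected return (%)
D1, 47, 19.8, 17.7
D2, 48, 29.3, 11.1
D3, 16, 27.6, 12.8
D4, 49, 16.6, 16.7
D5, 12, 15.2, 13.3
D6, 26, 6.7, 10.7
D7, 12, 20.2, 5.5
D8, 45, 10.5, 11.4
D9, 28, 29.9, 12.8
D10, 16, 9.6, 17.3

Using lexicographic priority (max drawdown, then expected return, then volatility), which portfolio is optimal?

D5

First minimize max drawdown: best is 12, kept {D5, D7}.
Then maximize expected return: best is 13.3, kept {D5}.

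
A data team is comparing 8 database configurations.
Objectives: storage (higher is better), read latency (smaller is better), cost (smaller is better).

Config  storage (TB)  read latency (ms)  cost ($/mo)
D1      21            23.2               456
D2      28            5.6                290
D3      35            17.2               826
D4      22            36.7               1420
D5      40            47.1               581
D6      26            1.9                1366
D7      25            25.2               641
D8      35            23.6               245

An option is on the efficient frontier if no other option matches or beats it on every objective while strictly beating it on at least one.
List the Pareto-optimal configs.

D1: dominated by D2 (storage 28≥21, read latency 5.6≤23.2, cost 290≤456).
D2: not dominated.
D3: not dominated.
D4: dominated by D2 (storage 28≥22, read latency 5.6≤36.7, cost 290≤1420).
D5: not dominated (best storage).
D6: not dominated (best read latency).
D7: dominated by D2 (storage 28≥25, read latency 5.6≤25.2, cost 290≤641).
D8: not dominated (best cost).

D2, D3, D5, D6, D8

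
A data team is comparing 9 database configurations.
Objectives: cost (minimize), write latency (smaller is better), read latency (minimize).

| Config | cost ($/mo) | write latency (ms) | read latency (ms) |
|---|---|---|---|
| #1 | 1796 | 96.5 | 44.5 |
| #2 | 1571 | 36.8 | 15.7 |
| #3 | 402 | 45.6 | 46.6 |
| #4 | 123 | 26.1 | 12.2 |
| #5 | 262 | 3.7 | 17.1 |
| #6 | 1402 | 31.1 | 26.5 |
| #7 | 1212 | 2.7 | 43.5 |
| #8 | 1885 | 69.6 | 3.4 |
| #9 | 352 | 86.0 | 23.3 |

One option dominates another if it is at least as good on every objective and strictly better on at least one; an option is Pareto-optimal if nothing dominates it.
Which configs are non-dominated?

#1: dominated by #2 (cost 1571≤1796, write latency 36.8≤96.5, read latency 15.7≤44.5).
#2: dominated by #4 (cost 123≤1571, write latency 26.1≤36.8, read latency 12.2≤15.7).
#3: dominated by #4 (cost 123≤402, write latency 26.1≤45.6, read latency 12.2≤46.6).
#4: not dominated (best cost).
#5: not dominated.
#6: dominated by #4 (cost 123≤1402, write latency 26.1≤31.1, read latency 12.2≤26.5).
#7: not dominated (best write latency).
#8: not dominated (best read latency).
#9: dominated by #4 (cost 123≤352, write latency 26.1≤86.0, read latency 12.2≤23.3).

#4, #5, #7, #8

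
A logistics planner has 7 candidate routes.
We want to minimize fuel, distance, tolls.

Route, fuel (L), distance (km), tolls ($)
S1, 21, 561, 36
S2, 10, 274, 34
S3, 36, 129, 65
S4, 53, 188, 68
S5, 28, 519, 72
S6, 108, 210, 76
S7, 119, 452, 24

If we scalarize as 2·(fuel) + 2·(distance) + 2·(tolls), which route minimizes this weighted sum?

S1: 2·21 + 2·561 + 2·36 = 1236
S2: 2·10 + 2·274 + 2·34 = 636
S3: 2·36 + 2·129 + 2·65 = 460
S4: 2·53 + 2·188 + 2·68 = 618
S5: 2·28 + 2·519 + 2·72 = 1238
S6: 2·108 + 2·210 + 2·76 = 788
S7: 2·119 + 2·452 + 2·24 = 1190
Lowest: S3 at 460.

S3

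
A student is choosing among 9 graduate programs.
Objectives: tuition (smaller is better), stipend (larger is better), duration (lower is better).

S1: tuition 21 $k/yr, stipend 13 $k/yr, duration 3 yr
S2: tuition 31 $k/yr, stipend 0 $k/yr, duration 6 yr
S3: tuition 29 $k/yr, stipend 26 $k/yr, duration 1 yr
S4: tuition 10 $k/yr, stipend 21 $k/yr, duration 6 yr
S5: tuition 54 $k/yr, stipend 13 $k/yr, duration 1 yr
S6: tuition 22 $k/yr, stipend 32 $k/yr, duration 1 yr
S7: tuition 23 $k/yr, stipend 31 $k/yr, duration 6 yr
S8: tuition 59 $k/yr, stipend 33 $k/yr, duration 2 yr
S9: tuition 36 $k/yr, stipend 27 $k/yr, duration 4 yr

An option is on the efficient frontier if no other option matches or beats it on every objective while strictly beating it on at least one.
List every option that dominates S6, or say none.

S1: worse on stipend (13 vs 32).
S2: worse on tuition (31 vs 22).
S3: worse on tuition (29 vs 22).
S4: worse on stipend (21 vs 32).
S5: worse on tuition (54 vs 22).
S7: worse on tuition (23 vs 22).
S8: worse on tuition (59 vs 22).
S9: worse on tuition (36 vs 22).
No option dominates S6.

none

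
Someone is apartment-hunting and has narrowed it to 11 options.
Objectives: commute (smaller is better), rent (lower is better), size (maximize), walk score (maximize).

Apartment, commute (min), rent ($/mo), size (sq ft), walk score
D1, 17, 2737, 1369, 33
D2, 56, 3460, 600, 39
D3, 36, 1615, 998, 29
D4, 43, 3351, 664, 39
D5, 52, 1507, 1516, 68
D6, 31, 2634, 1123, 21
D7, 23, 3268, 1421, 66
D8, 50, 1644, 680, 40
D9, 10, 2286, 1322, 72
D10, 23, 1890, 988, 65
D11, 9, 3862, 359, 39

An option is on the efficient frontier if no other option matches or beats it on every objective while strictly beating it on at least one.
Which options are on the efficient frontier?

D1: not dominated.
D2: dominated by D4 (commute 43≤56, rent 3351≤3460, size 664≥600, walk score 39≥39).
D3: not dominated.
D4: dominated by D7 (commute 23≤43, rent 3268≤3351, size 1421≥664, walk score 66≥39).
D5: not dominated (best rent).
D6: dominated by D9 (commute 10≤31, rent 2286≤2634, size 1322≥1123, walk score 72≥21).
D7: not dominated.
D8: not dominated.
D9: not dominated (best walk score).
D10: not dominated.
D11: not dominated (best commute).

D1, D3, D5, D7, D8, D9, D10, D11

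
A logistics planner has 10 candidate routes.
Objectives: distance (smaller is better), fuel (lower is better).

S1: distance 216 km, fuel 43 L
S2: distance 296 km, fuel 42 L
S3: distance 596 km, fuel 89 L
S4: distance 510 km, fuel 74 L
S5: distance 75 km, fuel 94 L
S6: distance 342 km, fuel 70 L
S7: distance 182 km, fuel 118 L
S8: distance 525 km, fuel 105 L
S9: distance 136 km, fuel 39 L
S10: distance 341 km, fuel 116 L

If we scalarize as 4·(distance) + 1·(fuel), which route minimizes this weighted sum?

S5

S1: 4·216 + 1·43 = 907
S2: 4·296 + 1·42 = 1226
S3: 4·596 + 1·89 = 2473
S4: 4·510 + 1·74 = 2114
S5: 4·75 + 1·94 = 394
S6: 4·342 + 1·70 = 1438
S7: 4·182 + 1·118 = 846
S8: 4·525 + 1·105 = 2205
S9: 4·136 + 1·39 = 583
S10: 4·341 + 1·116 = 1480
Lowest: S5 at 394.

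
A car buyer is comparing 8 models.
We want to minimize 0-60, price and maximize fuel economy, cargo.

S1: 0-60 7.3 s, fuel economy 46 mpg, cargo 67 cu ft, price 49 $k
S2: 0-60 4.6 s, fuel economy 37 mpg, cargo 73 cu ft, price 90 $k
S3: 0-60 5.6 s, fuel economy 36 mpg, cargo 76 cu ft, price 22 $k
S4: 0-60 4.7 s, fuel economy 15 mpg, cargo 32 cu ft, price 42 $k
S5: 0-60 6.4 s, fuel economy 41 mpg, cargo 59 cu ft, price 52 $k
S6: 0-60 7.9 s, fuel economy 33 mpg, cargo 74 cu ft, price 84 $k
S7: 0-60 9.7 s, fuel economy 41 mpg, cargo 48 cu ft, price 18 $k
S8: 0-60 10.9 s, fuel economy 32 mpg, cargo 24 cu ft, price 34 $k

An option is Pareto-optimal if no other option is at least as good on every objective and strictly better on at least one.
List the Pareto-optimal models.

S1, S2, S3, S4, S5, S7

S1: not dominated (best fuel economy).
S2: not dominated (best 0-60).
S3: not dominated (best cargo).
S4: not dominated.
S5: not dominated.
S6: dominated by S3 (0-60 5.6≤7.9, fuel economy 36≥33, cargo 76≥74, price 22≤84).
S7: not dominated (best price).
S8: dominated by S3 (0-60 5.6≤10.9, fuel economy 36≥32, cargo 76≥24, price 22≤34).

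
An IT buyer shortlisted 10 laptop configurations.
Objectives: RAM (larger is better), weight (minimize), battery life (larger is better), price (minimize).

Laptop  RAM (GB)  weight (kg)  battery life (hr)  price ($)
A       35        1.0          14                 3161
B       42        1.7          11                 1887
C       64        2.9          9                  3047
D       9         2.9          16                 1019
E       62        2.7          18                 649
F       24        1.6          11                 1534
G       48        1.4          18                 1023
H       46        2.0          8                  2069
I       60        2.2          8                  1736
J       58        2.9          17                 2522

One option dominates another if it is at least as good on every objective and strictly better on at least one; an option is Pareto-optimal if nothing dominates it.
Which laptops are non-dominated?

A, C, E, G, I

A: not dominated (best weight).
B: dominated by G (RAM 48≥42, weight 1.4≤1.7, battery life 18≥11, price 1023≤1887).
C: not dominated (best RAM).
D: dominated by E (RAM 62≥9, weight 2.7≤2.9, battery life 18≥16, price 649≤1019).
E: not dominated (best price).
F: dominated by G (RAM 48≥24, weight 1.4≤1.6, battery life 18≥11, price 1023≤1534).
G: not dominated.
H: dominated by G (RAM 48≥46, weight 1.4≤2.0, battery life 18≥8, price 1023≤2069).
I: not dominated.
J: dominated by E (RAM 62≥58, weight 2.7≤2.9, battery life 18≥17, price 649≤2522).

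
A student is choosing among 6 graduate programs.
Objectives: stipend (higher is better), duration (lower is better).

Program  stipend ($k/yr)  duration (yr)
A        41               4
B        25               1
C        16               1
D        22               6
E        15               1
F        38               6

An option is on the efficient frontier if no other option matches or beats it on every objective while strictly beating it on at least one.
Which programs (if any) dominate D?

A, B, F

A: stipend 41≥22, duration 4≤6 — dominates D.
B: stipend 25≥22, duration 1≤6 — dominates D.
F: stipend 38≥22, duration 6≤6 — dominates D.
Others (C, E) are each worse than D on at least one objective.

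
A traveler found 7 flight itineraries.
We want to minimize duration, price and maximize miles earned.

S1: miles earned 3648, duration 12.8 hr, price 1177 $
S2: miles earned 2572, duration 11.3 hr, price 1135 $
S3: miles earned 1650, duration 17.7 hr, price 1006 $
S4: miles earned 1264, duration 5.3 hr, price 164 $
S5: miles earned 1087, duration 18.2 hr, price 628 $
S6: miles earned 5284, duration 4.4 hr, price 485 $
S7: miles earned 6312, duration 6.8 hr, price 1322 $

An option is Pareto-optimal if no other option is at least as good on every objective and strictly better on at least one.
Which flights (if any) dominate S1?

S6

S6: miles earned 5284≥3648, duration 4.4≤12.8, price 485≤1177 — dominates S1.
Others (S2, S3, S4, S5, S7) are each worse than S1 on at least one objective.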